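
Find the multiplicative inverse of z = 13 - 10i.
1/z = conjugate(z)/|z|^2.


|z|^2 = 169+100 = 269
1/z = (13 + 10i)/269

1/z = 0.0483 + 0.0372i


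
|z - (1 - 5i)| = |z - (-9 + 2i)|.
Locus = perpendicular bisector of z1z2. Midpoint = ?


Equal distances means the locus is the perpendicular bisector of z1 and z2.
Midpoint = ((1+(-9))/2, (-5+2)/2) = (-4.0000, -1.5000)

Perpendicular bisector through (-4.0000, -1.5000)


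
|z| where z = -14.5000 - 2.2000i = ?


|z| = sqrt((-14.5)^2 + (-2.2)^2) = sqrt(210.25 + 4.84) = sqrt(215.09) = 14.6659

|z| = 14.6659


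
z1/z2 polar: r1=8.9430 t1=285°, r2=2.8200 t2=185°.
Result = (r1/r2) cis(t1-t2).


r = 8.9430 / 2.8200 = 3.1713
theta = 285° - 185° = 100° = 100° (mod 360)

3.1713 cis(100°)


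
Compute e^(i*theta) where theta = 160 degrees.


cos(160°) = -0.9397
sin(160°) = 0.3420

e^(i*160°) = -0.9397 + 0.3420i


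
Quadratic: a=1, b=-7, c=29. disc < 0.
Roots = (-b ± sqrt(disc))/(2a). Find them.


disc = (-7)^2 - 4*1*29 = 49 - 116 = -67
sqrt(|disc|) = sqrt(67) = 8.1854
Real part = 7/(2*1) = 3.5000
Imag part = 8.1854/(2*1) = 4.0927

3.5000 ± 4.0927i


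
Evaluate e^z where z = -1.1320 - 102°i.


e^-1.1320 = 0.3224
cos(-102°) = -0.2079
sin(-102°) = -0.9781
Real = 0.3224*(-0.2079) = -0.0670
Imag = 0.3224*(-0.9781) = -0.3153

-0.0670 - 0.3153i


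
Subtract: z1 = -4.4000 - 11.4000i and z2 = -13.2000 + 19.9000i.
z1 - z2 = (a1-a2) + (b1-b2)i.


Real: -4.4 + 13.2 = 8.8
Imag: -11.4 - 19.9 = -31.3

8.8000 - 31.3000i


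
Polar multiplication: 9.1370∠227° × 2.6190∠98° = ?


r = 9.1370 * 2.6190 = 23.9298
theta = 227° + 98° = 325° = 325° (mod 360)

23.9298 cis(325°)


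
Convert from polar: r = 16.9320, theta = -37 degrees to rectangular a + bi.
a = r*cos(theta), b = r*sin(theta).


a = 16.9320*cos(-37°) = 16.9320*0.798636 = 13.5225
b = 16.9320*sin(-37°) = 16.9320*(-0.601815) = -10.1899

13.5225 - 10.1899i


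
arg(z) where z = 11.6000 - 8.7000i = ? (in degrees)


Re = 11.6, Im = -8.7
arg = atan2(-8.7, 11.6) = -36.8699 degrees

arg(z) = -36.8699 degrees


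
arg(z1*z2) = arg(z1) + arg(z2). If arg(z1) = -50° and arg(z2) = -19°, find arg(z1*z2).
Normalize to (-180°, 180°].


arg(z1*z2) = -50° - 19° = -69°
Normalized to (-180°, 180°]: -69°

-69°


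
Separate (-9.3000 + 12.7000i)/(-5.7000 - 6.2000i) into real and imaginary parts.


Multiply by conjugate: (-9.3000 + 12.7000i)(-5.7000 + 6.2000i) / ((-5.7)^2 + (-6.2)^2)
Numerator real = -9.3*(-5.7) + 12.7*(-6.2) = -25.73
Numerator imag = 12.7*(-5.7) - (-9.3)*(-6.2) = -130.05
Denominator = 70.93
Re(z) = -25.73/70.93 = -0.3628
Im(z) = -130.05/70.93 = -1.8335

Re(z) = -0.3628, Im(z) = -1.8335


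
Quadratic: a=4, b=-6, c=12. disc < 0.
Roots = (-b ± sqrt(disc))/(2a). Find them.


disc = (-6)^2 - 4*4*12 = 36 - 192 = -156
sqrt(|disc|) = sqrt(156) = 12.4900
Real part = 6/(2*4) = 0.7500
Imag part = 12.4900/(2*4) = 1.5612

0.7500 ± 1.5612i


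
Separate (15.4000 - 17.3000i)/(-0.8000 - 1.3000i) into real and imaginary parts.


Multiply by conjugate: (15.4000 - 17.3000i)(-0.8000 + 1.3000i) / ((-0.8)^2 + (-1.3)^2)
Numerator real = 15.4*(-0.8) - (17.3)*(-1.3) = 10.17
Numerator imag = -17.3*(-0.8) - 15.4*(-1.3) = 33.86
Denominator = 2.33
Re(z) = 10.17/2.33 = 4.3648
Im(z) = 33.86/2.33 = 14.5322

Re(z) = 4.3648, Im(z) = 14.5322


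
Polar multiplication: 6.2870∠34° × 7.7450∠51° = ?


r = 6.2870 * 7.7450 = 48.6928
theta = 34° + 51° = 85° = 85° (mod 360)

48.6928 cis(85°)


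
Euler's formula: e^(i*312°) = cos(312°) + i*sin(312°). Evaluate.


cos(312°) = 0.6691
sin(312°) = -0.7431

e^(i*312°) = 0.6691 - 0.7431i


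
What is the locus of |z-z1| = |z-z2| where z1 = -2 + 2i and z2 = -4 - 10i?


Equal distances means the locus is the perpendicular bisector of z1 and z2.
Midpoint = ((-2+(-4))/2, (2+(-10))/2) = (-3.0000, -4.0000)

Perpendicular bisector through (-3.0000, -4.0000)


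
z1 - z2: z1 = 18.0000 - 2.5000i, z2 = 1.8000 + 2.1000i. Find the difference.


Real: 18 - 1.8 = 16.2
Imag: -2.5 - 2.1 = -4.6

16.2000 - 4.6000i


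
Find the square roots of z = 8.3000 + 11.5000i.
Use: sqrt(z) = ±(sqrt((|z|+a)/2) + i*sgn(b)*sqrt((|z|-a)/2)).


|z| = sqrt(68.89+132.25) = 14.1824
sqrt((|z|+a)/2) = sqrt((14.1824+8.3)/2) = sqrt(11.2412) = 3.3528
sqrt((|z|-a)/2) = sqrt((14.1824-8.3)/2) = sqrt(2.9412) = 1.7150

±(3.3528 + 1.7150i) i.e. 3.3528 + 1.7150i and -3.3528 - 1.7150i


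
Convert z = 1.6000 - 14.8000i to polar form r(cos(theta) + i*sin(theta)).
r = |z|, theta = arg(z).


r = sqrt(2.56+219.04) = sqrt(221.6) = 14.8862
theta = atan2(-14.8, 1.6) = -83.8298 degrees

r = 14.8862, theta = -83.8298 degrees


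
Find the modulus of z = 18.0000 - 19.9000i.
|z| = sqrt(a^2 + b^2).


|z| = sqrt(18^2 + (-19.9)^2) = sqrt(324 + 396.01) = sqrt(720.01) = 26.8330

|z| = 26.8330


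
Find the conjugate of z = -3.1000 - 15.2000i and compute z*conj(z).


z_bar = -3.1000 + 15.2000i
z*z_bar = (-3.1)^2 + (-15.2)^2 = 9.61 + 231.04 = 240.65

z_bar = -3.1000 + 15.2000i, z*z_bar = 240.65


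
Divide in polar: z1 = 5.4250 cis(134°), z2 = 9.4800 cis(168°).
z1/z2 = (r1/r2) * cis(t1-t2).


r = 5.4250 / 9.4800 = 0.5723
theta = 134° - 168° = -34° = 326° (mod 360)

0.5723 cis(326°)


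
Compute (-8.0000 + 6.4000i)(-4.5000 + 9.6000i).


Real = -8*(-4.5) - 6.4*9.6 = 36 - 61.44 = -25.44
Imag = -8*9.6 - (4.5)*6.4 = -76.8 - (28.8) = -105.6

-25.4400 - 105.6000i


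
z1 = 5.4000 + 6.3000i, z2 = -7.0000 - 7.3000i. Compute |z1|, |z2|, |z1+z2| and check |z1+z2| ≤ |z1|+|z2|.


|z1| = sqrt(5.4^2 + 6.3^2) = sqrt(68.85) = 8.2976
|z2| = sqrt((-7)^2 + (-7.3)^2) = sqrt(102.29) = 10.1139
z1+z2 = -1.6000 - i
|z1+z2| = sqrt(3.56) = 1.8868
|z1|+|z2| = 8.2976 + 10.1139 = 18.4115

|z1+z2| = 1.8868 ≤ |z1|+|z2| = 18.4115 (verified)


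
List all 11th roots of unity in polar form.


The 11th roots of unity are cis(360k/11°) for k=0..10
Angle step = 360/11 = 32.7273°
Primitive root: cis(32.7273°)
Primitive root = 0.8413 + 0.5406i

11 roots at angles: 0°, 32.7273°, 65.4545°, 98.1818°, 130.9091°, 163.6364°, 196.3636°, 229.0909°, 261.8182°, 294.5455°, 327.2727°


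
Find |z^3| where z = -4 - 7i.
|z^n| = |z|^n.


|z| = sqrt(16+49) = sqrt(65) = 8.0623
|z^3| = |z|^3 = (sqrt(65))^3 = 65*sqrt(65)

|z^3| = 65*sqrt(65) ≈ 524.0468


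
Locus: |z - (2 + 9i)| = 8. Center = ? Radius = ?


|z - z0| = r is a circle with center z0 and radius r.
Center = (2, 9), radius = 8

Circle with center (2, 9) and radius 8


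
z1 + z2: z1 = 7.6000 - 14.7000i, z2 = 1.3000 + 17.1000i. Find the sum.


Real: 7.6 + 1.3 = 8.9
Imag: -14.7 + 17.1 = 2.4

8.9000 + 2.4000i


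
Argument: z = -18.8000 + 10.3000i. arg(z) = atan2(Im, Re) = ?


Re = -18.8, Im = 10.3
arg = atan2(10.3, -18.8) = 151.2829 degrees

arg(z) = 151.2829 degrees


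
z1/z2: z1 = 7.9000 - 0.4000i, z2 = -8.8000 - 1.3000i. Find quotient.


Conjugate of z2 = -8.8000 + 1.3000i
Numerator: (7.9000 - 0.4000i)(-8.8000 + 1.3000i) = -69.0000 + 13.7900i
Denominator: (-8.8)^2 + (-1.3)^2 = 79.13
Result = (-69.0000 + 13.7900i)/79.13

-0.8720 + 0.1743i


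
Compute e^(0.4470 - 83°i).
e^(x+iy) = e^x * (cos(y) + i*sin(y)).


e^0.4470 = 1.5636
cos(-83°) = 0.1219
sin(-83°) = -0.99255
Real = 1.5636*0.1219 = 0.1906
Imag = 1.5636*(-0.99255) = -1.5520

0.1906 - 1.5520i


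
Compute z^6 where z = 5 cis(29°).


r^6 = 5^6 = 15625
n*theta = 6*29° = 174° = 174° (mod 360)
a = 15625*cos(174°) = -15539.4046
b = 15625*sin(174°) = 1633.2572

15625 cis(174°) = -15539.4046 + 1633.2572i


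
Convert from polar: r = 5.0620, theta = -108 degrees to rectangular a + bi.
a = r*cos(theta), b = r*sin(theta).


a = 5.0620*cos(-108°) = 5.0620*(-0.309) = -1.5642
b = 5.0620*sin(-108°) = 5.0620*(-0.9510565) = -4.8142

-1.5642 - 4.8142i


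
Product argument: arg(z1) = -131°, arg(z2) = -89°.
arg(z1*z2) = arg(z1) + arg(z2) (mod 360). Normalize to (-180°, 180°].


arg(z1*z2) = -131° - 89° = -220°
Normalized to (-180°, 180°]: 140°

140°


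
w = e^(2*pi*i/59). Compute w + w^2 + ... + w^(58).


With w = e^(2*pi*i/59), all 59 of the 59th roots of unity w^0 = 1, w, ..., w^(58) sum to 0: 1 + w + ... + w^(58) = (1 - w^59)/(1 - w) = 0 since w^59 = 1, w ≠ 1.
Removing the root 1: w + w^2 + ... + w^(58) = 0 - 1 = -1

Sum = -1


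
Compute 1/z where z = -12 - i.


|z|^2 = 144+1 = 145
1/z = (-12 + 1i)/145

1/z = -0.0828 + 0.0069i


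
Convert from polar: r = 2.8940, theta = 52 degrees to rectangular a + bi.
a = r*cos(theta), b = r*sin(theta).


a = 2.8940*cos(52°) = 2.8940*0.61566 = 1.7817
b = 2.8940*sin(52°) = 2.8940*0.788 = 2.2805

1.7817 + 2.2805i


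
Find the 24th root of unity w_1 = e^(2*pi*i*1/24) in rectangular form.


Angle = 360*1/24 = 15°
a = cos(15°) = 0.9659
b = sin(15°) = 0.2588

0.9659 + 0.2588i


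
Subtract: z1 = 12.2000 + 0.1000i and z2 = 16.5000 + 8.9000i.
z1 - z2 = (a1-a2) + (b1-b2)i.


Real: 12.2 - 16.5 = -4.3
Imag: 0.1 - 8.9 = -8.8

-4.3000 - 8.8000i


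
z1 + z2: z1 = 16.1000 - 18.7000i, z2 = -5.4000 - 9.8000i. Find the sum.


Real: 16.1 - 5.4 = 10.7
Imag: -18.7 - 9.8 = -28.5

10.7000 - 28.5000i


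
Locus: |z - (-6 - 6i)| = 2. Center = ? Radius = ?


|z - z0| = r is a circle with center z0 and radius r.
Center = (-6, -6), radius = 2

Circle with center (-6, -6) and radius 2


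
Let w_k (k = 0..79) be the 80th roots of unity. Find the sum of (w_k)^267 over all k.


The roots are w_k = w^k with w = e^(2*pi*i/80), and (w^k)^267 = (w^267)^k.
So S = 1 + u + u^2 + ... + u^(79) with u = w^267.
267 = 3*80 + 27, so 267 is not a multiple of 80: u = (w^80)^3 * w^27 = w^27 ≠ 1 (w is a primitive 80th root), while u^80 = (w^80)^267 = 1.
Geometric series: S = (1 - u^80)/(1 - u) = (1 - 1)/(1 - u) = 0

S = 0


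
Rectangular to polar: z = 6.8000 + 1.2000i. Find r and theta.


r = sqrt(46.24+1.44) = sqrt(47.68) = 6.9051
theta = atan2(1.2, 6.8) = 10.0080 degrees

r = 6.9051, theta = 10.0080 degrees


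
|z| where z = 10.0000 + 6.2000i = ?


|z| = sqrt(10^2 + 6.2^2) = sqrt(100 + 38.44) = sqrt(138.44) = 11.7661

|z| = 11.7661


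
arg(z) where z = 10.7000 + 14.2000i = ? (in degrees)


Re = 10.7, Im = 14.2
arg = atan2(14.2, 10.7) = 53.0012 degrees

arg(z) = 53.0012 degrees


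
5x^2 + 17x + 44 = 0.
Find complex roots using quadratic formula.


disc = 17^2 - 4*5*44 = 289 - 880 = -591
sqrt(|disc|) = sqrt(591) = 24.3105
Real part = -17/(2*5) = -1.7000
Imag part = 24.3105/(2*5) = 2.4310

-1.7000 ± 2.4310i


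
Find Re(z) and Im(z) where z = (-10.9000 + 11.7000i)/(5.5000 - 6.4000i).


Multiply by conjugate: (-10.9000 + 11.7000i)(5.5000 + 6.4000i) / (5.5^2 + (-6.4)^2)
Numerator real = -10.9*5.5 + 11.7*(-6.4) = -134.83
Numerator imag = 11.7*5.5 - (-10.9)*(-6.4) = -5.41
Denominator = 71.21
Re(z) = -134.83/71.21 = -1.8934
Im(z) = -5.41/71.21 = -0.0760

Re(z) = -1.8934, Im(z) = -0.0760


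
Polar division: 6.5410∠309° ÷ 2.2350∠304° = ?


r = 6.5410 / 2.2350 = 2.9266
theta = 309° - 304° = 5° = 5° (mod 360)

2.9266 cis(5°)


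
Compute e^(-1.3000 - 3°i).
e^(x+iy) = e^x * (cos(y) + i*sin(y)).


e^-1.3000 = 0.27253
cos(-3°) = 0.99863
sin(-3°) = -0.0523
Real = 0.27253*0.99863 = 0.2722
Imag = 0.27253*(-0.0523) = -0.0143

0.2722 - 0.0143i


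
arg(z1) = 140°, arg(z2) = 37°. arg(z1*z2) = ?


arg(z1*z2) = 140° + 37° = 177°
Normalized to (-180°, 180°]: 177°

177°


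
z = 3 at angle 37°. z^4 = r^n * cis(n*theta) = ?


r^4 = 3^4 = 81
n*theta = 4*37° = 148° = 148° (mod 360)
a = 81*cos(148°) = -68.6919
b = 81*sin(148°) = 42.9235

81 cis(148°) = -68.6919 + 42.9235i


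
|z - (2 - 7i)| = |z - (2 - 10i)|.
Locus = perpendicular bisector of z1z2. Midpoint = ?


Equal distances means the locus is the perpendicular bisector of z1 and z2.
Midpoint = ((2+2)/2, (-7+(-10))/2) = (2.0000, -8.5000)

Perpendicular bisector through (2.0000, -8.5000)


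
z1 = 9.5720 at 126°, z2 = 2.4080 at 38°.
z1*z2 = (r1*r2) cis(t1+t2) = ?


r = 9.5720 * 2.4080 = 23.0494
theta = 126° + 38° = 164° = 164° (mod 360)

23.0494 cis(164°)


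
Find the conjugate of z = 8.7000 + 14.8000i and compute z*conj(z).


z_bar = 8.7000 - 14.8000i
z*z_bar = 8.7^2 + 14.8^2 = 75.69 + 219.04 = 294.73

z_bar = 8.7000 - 14.8000i, z*z_bar = 294.73


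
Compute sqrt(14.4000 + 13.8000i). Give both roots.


|z| = sqrt(207.36+190.44) = 19.9449
sqrt((|z|+a)/2) = sqrt((19.9449+14.4)/2) = sqrt(17.1725) = 4.1440
sqrt((|z|-a)/2) = sqrt((19.9449-14.4)/2) = sqrt(2.7725) = 1.6651

±(4.1440 + 1.6651i) i.e. 4.1440 + 1.6651i and -4.1440 - 1.6651i


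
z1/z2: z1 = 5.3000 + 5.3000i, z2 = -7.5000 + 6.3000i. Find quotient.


Conjugate of z2 = -7.5000 - 6.3000i
Numerator: (5.3000 + 5.3000i)(-7.5000 - 6.3000i) = -6.3600 - 73.1400i
Denominator: (-7.5)^2 + 6.3^2 = 95.94
Result = (-6.3600 - 73.1400i)/95.94

-0.0663 - 0.7624i


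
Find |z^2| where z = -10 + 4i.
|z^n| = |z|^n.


|z| = sqrt(100+16) = sqrt(116) = 10.7703
|z^2| = |z|^2 = (sqrt(116))^2 = 116

|z^2| = 116


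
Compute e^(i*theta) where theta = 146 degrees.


cos(146°) = -0.8290
sin(146°) = 0.5592

e^(i*146°) = -0.8290 + 0.5592i


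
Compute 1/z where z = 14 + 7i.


|z|^2 = 196+49 = 245
1/z = (14 - 7i)/245

1/z = 0.0571 - 0.0286i


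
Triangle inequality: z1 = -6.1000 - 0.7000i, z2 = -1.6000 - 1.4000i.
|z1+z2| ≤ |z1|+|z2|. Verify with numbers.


|z1| = sqrt((-6.1)^2 + (-0.7)^2) = sqrt(37.7) = 6.1400
|z2| = sqrt((-1.6)^2 + (-1.4)^2) = sqrt(4.52) = 2.1260
z1+z2 = -7.7000 - 2.1000i
|z1+z2| = sqrt(63.7) = 7.9812
|z1|+|z2| = 6.1400 + 2.1260 = 8.2660

|z1+z2| = 7.9812 ≤ |z1|+|z2| = 8.2660 (verified)


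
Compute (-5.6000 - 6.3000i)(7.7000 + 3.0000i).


Real = -5.6*7.7 - (-6.3)*3 = -43.12 - (-18.9) = -24.22
Imag = -5.6*3 + 7.7*(-6.3) = -16.8 - (48.51) = -65.31

-24.2200 - 65.3100i


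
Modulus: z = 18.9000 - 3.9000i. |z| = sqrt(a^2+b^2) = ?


|z| = sqrt(18.9^2 + (-3.9)^2) = sqrt(357.21 + 15.21) = sqrt(372.42) = 19.2982

|z| = 19.2982


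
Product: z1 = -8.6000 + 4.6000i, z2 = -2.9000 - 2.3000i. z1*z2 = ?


Real = -8.6*(-2.9) - 4.6*(-2.3) = 24.94 - (-10.58) = 35.52
Imag = -8.6*(-2.3) - (2.9)*4.6 = 19.78 - (13.34) = 6.44

35.5200 + 6.4400i


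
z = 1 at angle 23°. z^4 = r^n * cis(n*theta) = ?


r^4 = 1^4 = 1
n*theta = 4*23° = 92° = 92° (mod 360)
a = 1*cos(92°) = -0.0349
b = 1*sin(92°) = 0.9994

1 cis(92°) = -0.0349 + 0.9994i


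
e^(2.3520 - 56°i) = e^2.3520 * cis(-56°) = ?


e^2.3520 = 10.50656
cos(-56°) = 0.55919
sin(-56°) = -0.829038
Real = 10.50656*0.55919 = 5.8752
Imag = 10.50656*(-0.829038) = -8.7103

5.8752 - 8.7103i


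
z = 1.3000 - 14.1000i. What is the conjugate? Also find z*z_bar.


z_bar = 1.3000 + 14.1000i
z*z_bar = 1.3^2 + (-14.1)^2 = 1.69 + 198.81 = 200.5

z_bar = 1.3000 + 14.1000i, z*z_bar = 200.5


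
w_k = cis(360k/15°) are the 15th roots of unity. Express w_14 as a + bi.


Angle = 360*14/15 = 336°
a = cos(336°) = 0.9135
b = sin(336°) = -0.4067

0.9135 - 0.4067i


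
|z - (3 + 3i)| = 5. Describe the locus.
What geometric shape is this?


|z - z0| = r is a circle with center z0 and radius r.
Center = (3, 3), radius = 5

Circle with center (3, 3) and radius 5


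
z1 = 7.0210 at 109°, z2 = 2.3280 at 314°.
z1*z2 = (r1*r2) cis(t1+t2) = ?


r = 7.0210 * 2.3280 = 16.3449
theta = 109° + 314° = 423° = 63° (mod 360)

16.3449 cis(63°)


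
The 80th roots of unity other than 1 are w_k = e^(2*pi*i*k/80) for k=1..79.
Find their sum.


With w = e^(2*pi*i/80), all 80 of the 80th roots of unity w^0 = 1, w, ..., w^(79) sum to 0: 1 + w + ... + w^(79) = (1 - w^80)/(1 - w) = 0 since w^80 = 1, w ≠ 1.
Removing the root 1: w + w^2 + ... + w^(79) = 0 - 1 = -1

Sum = -1


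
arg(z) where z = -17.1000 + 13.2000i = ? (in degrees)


Re = -17.1, Im = 13.2
arg = atan2(13.2, -17.1) = 142.3344 degrees

arg(z) = 142.3344 degrees


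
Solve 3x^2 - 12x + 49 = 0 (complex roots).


disc = (-12)^2 - 4*3*49 = 144 - 588 = -444
sqrt(|disc|) = sqrt(444) = 21.0713
Real part = 12/(2*3) = 2.0000
Imag part = 21.0713/(2*3) = 3.5119

2.0000 ± 3.5119i


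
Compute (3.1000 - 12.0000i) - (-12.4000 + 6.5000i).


Real: 3.1 + 12.4 = 15.5
Imag: -12 - 6.5 = -18.5

15.5000 - 18.5000i


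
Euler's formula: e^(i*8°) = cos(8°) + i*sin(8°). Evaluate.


cos(8°) = 0.9903
sin(8°) = 0.1392

e^(i*8°) = 0.9903 + 0.1392i


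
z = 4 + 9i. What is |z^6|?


|z| = sqrt(16+81) = sqrt(97) = 9.8489
|z^6| = |z|^6 = (sqrt(97))^6 = 97^3 = 912673

|z^6| = 912673


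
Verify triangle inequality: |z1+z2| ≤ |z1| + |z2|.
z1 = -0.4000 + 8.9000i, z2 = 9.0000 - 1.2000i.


|z1| = sqrt((-0.4)^2 + 8.9^2) = sqrt(79.37) = 8.9090
|z2| = sqrt(9^2 + (-1.2)^2) = sqrt(82.44) = 9.0796
z1+z2 = 8.6000 + 7.7000i
|z1+z2| = sqrt(133.25) = 11.5434
|z1|+|z2| = 8.9090 + 9.0796 = 17.9886

|z1+z2| = 11.5434 ≤ |z1|+|z2| = 17.9886 (verified)


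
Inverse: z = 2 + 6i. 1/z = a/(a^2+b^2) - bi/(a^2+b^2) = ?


|z|^2 = 4+36 = 40
1/z = (2 - 6i)/40

1/z = 0.0500 - 0.1500i


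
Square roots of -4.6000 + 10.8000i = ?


|z| = sqrt(21.16+116.64) = 11.7388
sqrt((|z|+a)/2) = sqrt((11.7388+(-4.6))/2) = sqrt(3.5694) = 1.8893
sqrt((|z|-a)/2) = sqrt((11.7388-(-4.6))/2) = sqrt(8.1694) = 2.8582

±(1.8893 + 2.8582i) i.e. 1.8893 + 2.8582i and -1.8893 - 2.8582i


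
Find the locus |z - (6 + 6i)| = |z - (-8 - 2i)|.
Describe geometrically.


Equal distances means the locus is the perpendicular bisector of z1 and z2.
Midpoint = ((6+(-8))/2, (6+(-2))/2) = (-1.0000, 2.0000)

Perpendicular bisector through (-1.0000, 2.0000)


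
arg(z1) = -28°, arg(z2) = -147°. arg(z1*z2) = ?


arg(z1*z2) = -28° - 147° = -175°
Normalized to (-180°, 180°]: -175°

-175°


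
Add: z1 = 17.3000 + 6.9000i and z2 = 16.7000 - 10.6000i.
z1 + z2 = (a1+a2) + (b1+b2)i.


Real: 17.3 + 16.7 = 34
Imag: 6.9 - 10.6 = -3.7

34.0000 - 3.7000i


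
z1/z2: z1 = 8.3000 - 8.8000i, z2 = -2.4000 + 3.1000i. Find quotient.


Conjugate of z2 = -2.4000 - 3.1000i
Numerator: (8.3000 - 8.8000i)(-2.4000 - 3.1000i) = -47.2000 - 4.6100i
Denominator: (-2.4)^2 + 3.1^2 = 15.37
Result = (-47.2000 - 4.6100i)/15.37

-3.0709 - 0.2999i


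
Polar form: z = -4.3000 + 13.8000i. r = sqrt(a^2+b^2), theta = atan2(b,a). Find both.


r = sqrt(18.49+190.44) = sqrt(208.93) = 14.4544
theta = atan2(13.8, -4.3) = 107.3067 degrees

r = 14.4544, theta = 107.3067 degrees


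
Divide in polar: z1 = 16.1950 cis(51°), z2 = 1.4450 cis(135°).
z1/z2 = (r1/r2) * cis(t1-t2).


r = 16.1950 / 1.4450 = 11.2076
theta = 51° - 135° = -84° = 276° (mod 360)

11.2076 cis(276°)


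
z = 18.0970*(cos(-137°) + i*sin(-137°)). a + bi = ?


a = 18.0970*cos(-137°) = 18.0970*(-0.731354) = -13.2353
b = 18.0970*sin(-137°) = 18.0970*(-0.681998) = -12.3421

-13.2353 - 12.3421i


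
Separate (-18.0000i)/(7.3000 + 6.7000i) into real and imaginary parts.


Multiply by conjugate: (-18.0000i)(7.3000 - 6.7000i) / (7.3^2 + 6.7^2)
Numerator real = 0*7.3 - (18)*6.7 = -120.6
Numerator imag = -18*7.3 - 0*6.7 = -131.4
Denominator = 98.18
Re(z) = -120.6/98.18 = -1.2284
Im(z) = -131.4/98.18 = -1.3384

Re(z) = -1.2284, Im(z) = -1.3384


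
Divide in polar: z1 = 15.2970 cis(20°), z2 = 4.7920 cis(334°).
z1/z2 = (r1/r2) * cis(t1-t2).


r = 15.2970 / 4.7920 = 3.1922
theta = 20° - 334° = -314° = 46° (mod 360)

3.1922 cis(46°)


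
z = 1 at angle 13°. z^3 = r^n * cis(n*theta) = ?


r^3 = 1^3 = 1
n*theta = 3*13° = 39° = 39° (mod 360)
a = 1*cos(39°) = 0.7771
b = 1*sin(39°) = 0.6293

1 cis(39°) = 0.7771 + 0.6293i


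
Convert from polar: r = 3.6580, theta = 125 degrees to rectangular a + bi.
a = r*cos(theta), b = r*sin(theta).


a = 3.6580*cos(125°) = 3.6580*(-0.573576) = -2.0981
b = 3.6580*sin(125°) = 3.6580*0.81915 = 2.9965

-2.0981 + 2.9965i


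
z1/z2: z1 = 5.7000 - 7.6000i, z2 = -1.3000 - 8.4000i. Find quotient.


Conjugate of z2 = -1.3000 + 8.4000i
Numerator: (5.7000 - 7.6000i)(-1.3000 + 8.4000i) = 56.4300 + 57.7600i
Denominator: (-1.3)^2 + (-8.4)^2 = 72.25
Result = (56.4300 + 57.7600i)/72.25

0.7810 + 0.7994i


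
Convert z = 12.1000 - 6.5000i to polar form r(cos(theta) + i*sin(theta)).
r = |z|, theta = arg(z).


r = sqrt(146.41+42.25) = sqrt(188.66) = 13.7354
theta = atan2(-6.5, 12.1) = -28.2443 degrees

r = 13.7354, theta = -28.2443 degrees


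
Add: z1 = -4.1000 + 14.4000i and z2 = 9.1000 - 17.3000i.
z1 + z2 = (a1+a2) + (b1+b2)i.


Real: -4.1 + 9.1 = 5
Imag: 14.4 - 17.3 = -2.9

5.0000 - 2.9000i


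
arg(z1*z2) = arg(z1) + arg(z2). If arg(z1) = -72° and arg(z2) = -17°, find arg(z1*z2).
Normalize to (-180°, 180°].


arg(z1*z2) = -72° - 17° = -89°
Normalized to (-180°, 180°]: -89°

-89°


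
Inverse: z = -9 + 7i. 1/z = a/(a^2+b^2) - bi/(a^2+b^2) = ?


|z|^2 = 81+49 = 130
1/z = (-9 - 7i)/130

1/z = -0.0692 - 0.0538i


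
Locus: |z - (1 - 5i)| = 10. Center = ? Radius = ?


|z - z0| = r is a circle with center z0 and radius r.
Center = (1, -5), radius = 10

Circle with center (1, -5) and radius 10


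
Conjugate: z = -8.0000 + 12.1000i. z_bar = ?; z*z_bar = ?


z_bar = -8.0000 - 12.1000i
z*z_bar = (-8)^2 + 12.1^2 = 64 + 146.41 = 210.41

z_bar = -8.0000 - 12.1000i, z*z_bar = 210.41


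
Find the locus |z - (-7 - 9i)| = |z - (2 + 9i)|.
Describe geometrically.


Equal distances means the locus is the perpendicular bisector of z1 and z2.
Midpoint = ((-7+2)/2, (-9+9)/2) = (-2.5000, 0)

Perpendicular bisector through (-2.5000, 0)


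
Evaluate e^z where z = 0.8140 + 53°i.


e^0.8140 = 2.2569
cos(53°) = 0.6018
sin(53°) = 0.79864
Real = 2.2569*0.6018 = 1.3582
Imag = 2.2569*0.79864 = 1.8025

1.3582 + 1.8025i


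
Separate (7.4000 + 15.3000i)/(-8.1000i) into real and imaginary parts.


Multiply by conjugate: (7.4000 + 15.3000i)(8.1000i) / (0^2 + (-8.1)^2)
Numerator real = 7.4*0 + 15.3*(-8.1) = -123.93
Numerator imag = 15.3*0 - 7.4*(-8.1) = 59.94
Denominator = 65.61
Re(z) = -123.93/65.61 = -1.8889
Im(z) = 59.94/65.61 = 0.9136

Re(z) = -1.8889, Im(z) = 0.9136


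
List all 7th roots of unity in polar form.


The 7th roots of unity are cis(360k/7°) for k=0..6
Angle step = 360/7 = 51.4286°
Primitive root: cis(51.4286°)
Primitive root = 0.6235 + 0.7818i

7 roots at angles: 0°, 51.4286°, 102.8571°, 154.2857°, 205.7143°, 257.1429°, 308.5714°


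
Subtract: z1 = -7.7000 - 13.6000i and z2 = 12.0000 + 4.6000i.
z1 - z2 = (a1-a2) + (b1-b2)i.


Real: -7.7 - 12 = -19.7
Imag: -13.6 - 4.6 = -18.2

-19.7000 - 18.2000i


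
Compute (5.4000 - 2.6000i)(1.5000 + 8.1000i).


Real = 5.4*1.5 - (-2.6)*8.1 = 8.1 - (-21.06) = 29.16
Imag = 5.4*8.1 + 1.5*(-2.6) = 43.74 - (3.9) = 39.84

29.1600 + 39.8400i


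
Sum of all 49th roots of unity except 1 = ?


With w = e^(2*pi*i/49), all 49 of the 49th roots of unity w^0 = 1, w, ..., w^(48) sum to 0: 1 + w + ... + w^(48) = (1 - w^49)/(1 - w) = 0 since w^49 = 1, w ≠ 1.
Removing the root 1: w + w^2 + ... + w^(48) = 0 - 1 = -1

Sum = -1


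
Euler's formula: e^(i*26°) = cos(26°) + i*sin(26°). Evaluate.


cos(26°) = 0.8988
sin(26°) = 0.4384

e^(i*26°) = 0.8988 + 0.4384i


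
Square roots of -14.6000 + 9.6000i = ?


|z| = sqrt(213.16+92.16) = 17.4734
sqrt((|z|+a)/2) = sqrt((17.4734+(-14.6))/2) = sqrt(1.4367) = 1.1986
sqrt((|z|-a)/2) = sqrt((17.4734-(-14.6))/2) = sqrt(16.0367) = 4.0046

±(1.1986 + 4.0046i) i.e. 1.1986 + 4.0046i and -1.1986 - 4.0046i


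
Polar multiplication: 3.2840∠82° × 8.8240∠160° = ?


r = 3.2840 * 8.8240 = 28.9780
theta = 82° + 160° = 242° = 242° (mod 360)

28.9780 cis(242°)


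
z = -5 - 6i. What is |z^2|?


|z| = sqrt(25+36) = sqrt(61) = 7.8102
|z^2| = |z|^2 = (sqrt(61))^2 = 61

|z^2| = 61


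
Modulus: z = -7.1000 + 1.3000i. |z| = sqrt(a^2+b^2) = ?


|z| = sqrt((-7.1)^2 + 1.3^2) = sqrt(50.41 + 1.69) = sqrt(52.1) = 7.2180

|z| = 7.2180


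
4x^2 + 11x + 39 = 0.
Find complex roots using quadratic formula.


disc = 11^2 - 4*4*39 = 121 - 624 = -503
sqrt(|disc|) = sqrt(503) = 22.4277
Real part = -11/(2*4) = -1.3750
Imag part = 22.4277/(2*4) = 2.8035

-1.3750 ± 2.8035i


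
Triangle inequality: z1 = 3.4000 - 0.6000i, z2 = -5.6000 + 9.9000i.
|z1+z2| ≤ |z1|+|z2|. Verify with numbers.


|z1| = sqrt(3.4^2 + (-0.6)^2) = sqrt(11.92) = 3.4525
|z2| = sqrt((-5.6)^2 + 9.9^2) = sqrt(129.37) = 11.3741
z1+z2 = -2.2000 + 9.3000i
|z1+z2| = sqrt(91.33) = 9.5567
|z1|+|z2| = 3.4525 + 11.3741 = 14.8266

|z1+z2| = 9.5567 ≤ |z1|+|z2| = 14.8266 (verified)


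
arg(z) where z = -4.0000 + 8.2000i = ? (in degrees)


Re = -4, Im = 8.2
arg = atan2(8.2, -4) = 116.0033 degrees

arg(z) = 116.0033 degrees


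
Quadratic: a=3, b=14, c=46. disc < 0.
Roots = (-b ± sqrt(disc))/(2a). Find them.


disc = 14^2 - 4*3*46 = 196 - 552 = -356
sqrt(|disc|) = sqrt(356) = 18.8680
Real part = -14/(2*3) = -2.3333
Imag part = 18.8680/(2*3) = 3.1447

-2.3333 ± 3.1447i


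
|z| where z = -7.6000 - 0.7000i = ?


|z| = sqrt((-7.6)^2 + (-0.7)^2) = sqrt(57.76 + 0.49) = sqrt(58.25) = 7.6322

|z| = 7.6322


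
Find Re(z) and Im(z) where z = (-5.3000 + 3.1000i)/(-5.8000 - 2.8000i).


Multiply by conjugate: (-5.3000 + 3.1000i)(-5.8000 + 2.8000i) / ((-5.8)^2 + (-2.8)^2)
Numerator real = -5.3*(-5.8) + 3.1*(-2.8) = 22.06
Numerator imag = 3.1*(-5.8) - (-5.3)*(-2.8) = -32.82
Denominator = 41.48
Re(z) = 22.06/41.48 = 0.5318
Im(z) = -32.82/41.48 = -0.7912

Re(z) = 0.5318, Im(z) = -0.7912


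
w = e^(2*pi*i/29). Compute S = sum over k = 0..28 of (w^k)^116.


The roots are w_k = w^k with w = e^(2*pi*i/29), and (w^k)^116 = (w^116)^k.
So S = 1 + u + u^2 + ... + u^(28) with u = w^116.
116 = 4*29 + 0, so 116 is a multiple of 29 and u = (w^29)^4 = 1.
Every one of the 29 terms equals 1: S = 29

S = 29


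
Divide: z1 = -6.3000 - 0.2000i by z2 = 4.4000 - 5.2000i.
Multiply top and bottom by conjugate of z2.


Conjugate of z2 = 4.4000 + 5.2000i
Numerator: (-6.3000 - 0.2000i)(4.4000 + 5.2000i) = -26.6800 - 33.6400i
Denominator: 4.4^2 + (-5.2)^2 = 46.4
Result = (-26.6800 - 33.6400i)/46.4

-0.5750 - 0.7250i


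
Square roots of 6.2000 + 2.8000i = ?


|z| = sqrt(38.44+7.84) = 6.8029
sqrt((|z|+a)/2) = sqrt((6.8029+6.2)/2) = sqrt(6.5015) = 2.5498
sqrt((|z|-a)/2) = sqrt((6.8029-6.2)/2) = sqrt(0.3015) = 0.5491

±(2.5498 + 0.5491i) i.e. 2.5498 + 0.5491i and -2.5498 - 0.5491i


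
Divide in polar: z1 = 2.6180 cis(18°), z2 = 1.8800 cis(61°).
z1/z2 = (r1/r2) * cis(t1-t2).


r = 2.6180 / 1.8800 = 1.3926
theta = 18° - 61° = -43° = 317° (mod 360)

1.3926 cis(317°)


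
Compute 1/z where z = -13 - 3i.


|z|^2 = 169+9 = 178
1/z = (-13 + 3i)/178

1/z = -0.0730 + 0.0169i


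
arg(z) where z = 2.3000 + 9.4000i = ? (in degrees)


Re = 2.3, Im = 9.4
arg = atan2(9.4, 2.3) = 76.2510 degrees

arg(z) = 76.2510 degrees


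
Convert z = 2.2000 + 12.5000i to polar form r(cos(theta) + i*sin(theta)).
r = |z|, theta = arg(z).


r = sqrt(4.84+156.25) = sqrt(161.09) = 12.6921
theta = atan2(12.5, 2.2) = 80.0182 degrees

r = 12.6921, theta = 80.0182 degrees


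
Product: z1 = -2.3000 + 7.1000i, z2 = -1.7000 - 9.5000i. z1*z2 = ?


Real = -2.3*(-1.7) - 7.1*(-9.5) = 3.91 - (-67.45) = 71.36
Imag = -2.3*(-9.5) - (1.7)*7.1 = 21.85 - (12.07) = 9.78

71.3600 + 9.7800i


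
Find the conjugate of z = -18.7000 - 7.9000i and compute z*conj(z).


z_bar = -18.7000 + 7.9000i
z*z_bar = (-18.7)^2 + (-7.9)^2 = 349.69 + 62.41 = 412.1

z_bar = -18.7000 + 7.9000i, z*z_bar = 412.1


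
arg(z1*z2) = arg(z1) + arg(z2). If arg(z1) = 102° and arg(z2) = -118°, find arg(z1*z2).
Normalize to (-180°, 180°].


arg(z1*z2) = 102° - 118° = -16°
Normalized to (-180°, 180°]: -16°

-16°


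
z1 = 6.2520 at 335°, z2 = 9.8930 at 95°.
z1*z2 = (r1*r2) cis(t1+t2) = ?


r = 6.2520 * 9.8930 = 61.8510
theta = 335° + 95° = 430° = 70° (mod 360)

61.8510 cis(70°)


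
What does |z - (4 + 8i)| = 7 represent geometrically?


|z - z0| = r is a circle with center z0 and radius r.
Center = (4, 8), radius = 7

Circle with center (4, 8) and radius 7


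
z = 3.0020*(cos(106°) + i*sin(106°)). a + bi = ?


a = 3.0020*cos(106°) = 3.0020*(-0.27564) = -0.8275
b = 3.0020*sin(106°) = 3.0020*0.96126 = 2.8857

-0.8275 + 2.8857i


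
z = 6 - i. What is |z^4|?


|z| = sqrt(36+1) = sqrt(37) = 6.0828
|z^4| = |z|^4 = (sqrt(37))^4 = 37^2 = 1369

|z^4| = 1369


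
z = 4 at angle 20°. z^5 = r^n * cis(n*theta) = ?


r^5 = 4^5 = 1024
n*theta = 5*20° = 100° = 100° (mod 360)
a = 1024*cos(100°) = -177.8157
b = 1024*sin(100°) = 1008.4431

1024 cis(100°) = -177.8157 + 1008.4431i


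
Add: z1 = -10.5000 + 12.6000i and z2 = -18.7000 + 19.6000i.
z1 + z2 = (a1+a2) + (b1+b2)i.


Real: -10.5 - 18.7 = -29.2
Imag: 12.6 + 19.6 = 32.2

-29.2000 + 32.2000i


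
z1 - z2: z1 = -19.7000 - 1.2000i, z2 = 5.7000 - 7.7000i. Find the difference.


Real: -19.7 - 5.7 = -25.4
Imag: -1.2 + 7.7 = 6.5

-25.4000 + 6.5000i


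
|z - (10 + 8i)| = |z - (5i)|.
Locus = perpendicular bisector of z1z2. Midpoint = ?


Equal distances means the locus is the perpendicular bisector of z1 and z2.
Midpoint = ((10+0)/2, (8+5)/2) = (5.0000, 6.5000)

Perpendicular bisector through (5.0000, 6.5000)


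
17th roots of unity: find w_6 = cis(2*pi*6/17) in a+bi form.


Angle = 360*6/17 = 127.0588°
a = cos(127.0588°) = -0.6026
b = sin(127.0588°) = 0.7980

-0.6026 + 0.7980i


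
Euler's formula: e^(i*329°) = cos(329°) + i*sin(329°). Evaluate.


cos(329°) = 0.8572
sin(329°) = -0.5150

e^(i*329°) = 0.8572 - 0.5150i


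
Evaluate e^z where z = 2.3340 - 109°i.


e^2.3340 = 10.3191
cos(-109°) = -0.32557
sin(-109°) = -0.94552
Real = 10.3191*(-0.32557) = -3.3596
Imag = 10.3191*(-0.94552) = -9.7569

-3.3596 - 9.7569i


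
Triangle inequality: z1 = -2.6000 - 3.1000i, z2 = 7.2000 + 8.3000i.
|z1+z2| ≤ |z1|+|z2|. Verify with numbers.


|z1| = sqrt((-2.6)^2 + (-3.1)^2) = sqrt(16.37) = 4.0460
|z2| = sqrt(7.2^2 + 8.3^2) = sqrt(120.73) = 10.9877
z1+z2 = 4.6000 + 5.2000i
|z1+z2| = sqrt(48.2) = 6.9426
|z1|+|z2| = 4.0460 + 10.9877 = 15.0337

|z1+z2| = 6.9426 ≤ |z1|+|z2| = 15.0337 (verified)


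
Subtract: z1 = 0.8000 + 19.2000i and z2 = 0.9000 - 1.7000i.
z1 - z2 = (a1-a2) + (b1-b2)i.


Real: 0.8 - 0.9 = -0.1
Imag: 19.2 + 1.7 = 20.9

-0.1000 + 20.9000i


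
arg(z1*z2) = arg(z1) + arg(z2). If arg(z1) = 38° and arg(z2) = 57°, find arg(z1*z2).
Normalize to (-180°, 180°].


arg(z1*z2) = 38° + 57° = 95°
Normalized to (-180°, 180°]: 95°

95°


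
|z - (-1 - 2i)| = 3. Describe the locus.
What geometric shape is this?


|z - z0| = r is a circle with center z0 and radius r.
Center = (-1, -2), radius = 3

Circle with center (-1, -2) and radius 3


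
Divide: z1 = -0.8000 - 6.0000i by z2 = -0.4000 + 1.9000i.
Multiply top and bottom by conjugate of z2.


Conjugate of z2 = -0.4000 - 1.9000i
Numerator: (-0.8000 - 6.0000i)(-0.4000 - 1.9000i) = -11.0800 + 3.9200i
Denominator: (-0.4)^2 + 1.9^2 = 3.77
Result = (-11.0800 + 3.9200i)/3.77

-2.9390 + 1.0398i


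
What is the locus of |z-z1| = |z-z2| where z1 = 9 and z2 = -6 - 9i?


Equal distances means the locus is the perpendicular bisector of z1 and z2.
Midpoint = ((9+(-6))/2, (0+(-9))/2) = (1.5000, -4.5000)

Perpendicular bisector through (1.5000, -4.5000)


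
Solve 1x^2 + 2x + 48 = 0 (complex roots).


disc = 2^2 - 4*1*48 = 4 - 192 = -188
sqrt(|disc|) = sqrt(188) = 13.7113
Real part = -2/(2*1) = -1.0000
Imag part = 13.7113/(2*1) = 6.8557

-1.0000 ± 6.8557i


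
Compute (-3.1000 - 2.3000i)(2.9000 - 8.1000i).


Real = -3.1*2.9 - (-2.3)*(-8.1) = -8.99 - 18.63 = -27.62
Imag = -3.1*(-8.1) + 2.9*(-2.3) = 25.11 - (6.67) = 18.44

-27.6200 + 18.4400i


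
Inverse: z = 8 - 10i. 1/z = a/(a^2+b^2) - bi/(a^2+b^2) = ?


|z|^2 = 64+100 = 164
1/z = (8 + 10i)/164

1/z = 0.0488 + 0.0610i


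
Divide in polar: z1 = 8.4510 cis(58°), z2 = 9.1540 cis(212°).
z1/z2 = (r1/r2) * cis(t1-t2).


r = 8.4510 / 9.1540 = 0.9232
theta = 58° - 212° = -154° = 206° (mod 360)

0.9232 cis(206°)


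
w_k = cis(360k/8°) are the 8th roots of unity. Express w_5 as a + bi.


Angle = 360*5/8 = 225°
a = cos(225°) = -0.7071
b = sin(225°) = -0.7071

-0.7071 - 0.7071i


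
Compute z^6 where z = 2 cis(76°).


r^6 = 2^6 = 64
n*theta = 6*76° = 456° = 96° (mod 360)
a = 64*cos(96°) = -6.6898
b = 64*sin(96°) = 63.6494

64 cis(96°) = -6.6898 + 63.6494i


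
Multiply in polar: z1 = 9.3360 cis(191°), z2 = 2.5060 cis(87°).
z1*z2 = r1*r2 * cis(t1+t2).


r = 9.3360 * 2.5060 = 23.3960
theta = 191° + 87° = 278° = 278° (mod 360)

23.3960 cis(278°)


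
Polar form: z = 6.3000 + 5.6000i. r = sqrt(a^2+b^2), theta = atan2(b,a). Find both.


r = sqrt(39.69+31.36) = sqrt(71.05) = 8.4291
theta = atan2(5.6, 6.3) = 41.6335 degrees

r = 8.4291, theta = 41.6335 degrees


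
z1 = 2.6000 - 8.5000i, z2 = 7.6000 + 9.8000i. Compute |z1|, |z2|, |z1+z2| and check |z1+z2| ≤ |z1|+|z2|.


|z1| = sqrt(2.6^2 + (-8.5)^2) = sqrt(79.01) = 8.8888
|z2| = sqrt(7.6^2 + 9.8^2) = sqrt(153.8) = 12.4016
z1+z2 = 10.2000 + 1.3000i
|z1+z2| = sqrt(105.73) = 10.2825
|z1|+|z2| = 8.8888 + 12.4016 = 21.2904

|z1+z2| = 10.2825 ≤ |z1|+|z2| = 21.2904 (verified)


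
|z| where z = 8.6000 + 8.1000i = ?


|z| = sqrt(8.6^2 + 8.1^2) = sqrt(73.96 + 65.61) = sqrt(139.57) = 11.8140

|z| = 11.8140


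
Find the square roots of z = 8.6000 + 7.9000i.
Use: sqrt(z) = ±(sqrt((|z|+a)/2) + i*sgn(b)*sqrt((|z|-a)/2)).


|z| = sqrt(73.96+62.41) = 11.6778
sqrt((|z|+a)/2) = sqrt((11.6778+8.6)/2) = sqrt(10.1389) = 3.1842
sqrt((|z|-a)/2) = sqrt((11.6778-8.6)/2) = sqrt(1.5389) = 1.2405

±(3.1842 + 1.2405i) i.e. 3.1842 + 1.2405i and -3.1842 - 1.2405i


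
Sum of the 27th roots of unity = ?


The sum of all 27th roots of unity is 0.
Geometric series: (1 - w^27)/(1 - w) = (1-1)/(1-w) = 0 since w^27 = 1, w ≠ 1.
Alternatively: coefficient of z^26 in z^27 - 1 is 0.

0


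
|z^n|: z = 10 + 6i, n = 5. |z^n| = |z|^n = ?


|z| = sqrt(100+36) = sqrt(136) = 11.6619
|z^5| = |z|^5 = (sqrt(136))^5 = 136^2 * sqrt(136) = 18496*sqrt(136)

|z^5| = 18496*sqrt(136) ≈ 215698.5725


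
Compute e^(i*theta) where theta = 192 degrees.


cos(192°) = -0.9781
sin(192°) = -0.2079

e^(i*192°) = -0.9781 - 0.2079i


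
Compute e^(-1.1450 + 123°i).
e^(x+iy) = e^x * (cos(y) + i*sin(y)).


e^-1.1450 = 0.3182
cos(123°) = -0.5446
sin(123°) = 0.8387
Real = 0.3182*(-0.5446) = -0.1733
Imag = 0.3182*0.8387 = 0.2669

-0.1733 + 0.2669i


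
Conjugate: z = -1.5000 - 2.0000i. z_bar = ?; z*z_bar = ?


z_bar = -1.5000 + 2.0000i
z*z_bar = (-1.5)^2 + (-2)^2 = 2.25 + 4 = 6.25

z_bar = -1.5000 + 2.0000i, z*z_bar = 6.25


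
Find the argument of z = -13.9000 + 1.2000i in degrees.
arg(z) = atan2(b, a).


Re = -13.9, Im = 1.2
arg = atan2(1.2, -13.9) = 175.0658 degrees

arg(z) = 175.0658 degrees


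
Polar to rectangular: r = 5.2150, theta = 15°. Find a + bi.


a = 5.2150*cos(15°) = 5.2150*0.96593 = 5.0373
b = 5.2150*sin(15°) = 5.2150*0.25882 = 1.3497

5.0373 + 1.3497i


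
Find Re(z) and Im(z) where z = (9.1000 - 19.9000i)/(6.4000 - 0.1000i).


Multiply by conjugate: (9.1000 - 19.9000i)(6.4000 + 0.1000i) / (6.4^2 + (-0.1)^2)
Numerator real = 9.1*6.4 - (19.9)*(-0.1) = 60.23
Numerator imag = -19.9*6.4 - 9.1*(-0.1) = -126.45
Denominator = 40.97
Re(z) = 60.23/40.97 = 1.4701
Im(z) = -126.45/40.97 = -3.0864

Re(z) = 1.4701, Im(z) = -3.0864


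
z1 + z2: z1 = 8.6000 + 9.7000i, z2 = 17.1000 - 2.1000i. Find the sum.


Real: 8.6 + 17.1 = 25.7
Imag: 9.7 - 2.1 = 7.6

25.7000 + 7.6000i


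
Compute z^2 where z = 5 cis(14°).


r^2 = 5^2 = 25
n*theta = 2*14° = 28° = 28° (mod 360)
a = 25*cos(28°) = 22.0737
b = 25*sin(28°) = 11.7368

25 cis(28°) = 22.0737 + 11.7368i


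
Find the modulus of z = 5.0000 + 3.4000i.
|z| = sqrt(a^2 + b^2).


|z| = sqrt(5^2 + 3.4^2) = sqrt(25 + 11.56) = sqrt(36.56) = 6.0465

|z| = 6.0465


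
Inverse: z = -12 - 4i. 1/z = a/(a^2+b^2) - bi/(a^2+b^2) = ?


|z|^2 = 144+16 = 160
1/z = (-12 + 4i)/160

1/z = -0.0750 + 0.0250i


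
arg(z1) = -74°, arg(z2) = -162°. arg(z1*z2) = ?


arg(z1*z2) = -74° - 162° = -236°
Normalized to (-180°, 180°]: 124°

124°


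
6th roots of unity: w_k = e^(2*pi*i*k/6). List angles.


The 6th roots of unity are cis(360k/6°) for k=0..5
Angle step = 360/6 = 60°
Primitive root: cis(60°)
Primitive root = 0.5000 + 0.8660i

6 roots at angles: 0°, 60°, 120°, 180°, 240°, 300°


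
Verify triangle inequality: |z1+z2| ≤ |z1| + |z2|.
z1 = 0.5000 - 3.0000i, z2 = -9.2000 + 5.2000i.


|z1| = sqrt(0.5^2 + (-3)^2) = sqrt(9.25) = 3.0414
|z2| = sqrt((-9.2)^2 + 5.2^2) = sqrt(111.68) = 10.5679
z1+z2 = -8.7000 + 2.2000i
|z1+z2| = sqrt(80.53) = 8.9739
|z1|+|z2| = 3.0414 + 10.5679 = 13.6093

|z1+z2| = 8.9739 ≤ |z1|+|z2| = 13.6093 (verified)


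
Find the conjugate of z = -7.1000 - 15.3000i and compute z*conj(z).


z_bar = -7.1000 + 15.3000i
z*z_bar = (-7.1)^2 + (-15.3)^2 = 50.41 + 234.09 = 284.5

z_bar = -7.1000 + 15.3000i, z*z_bar = 284.5


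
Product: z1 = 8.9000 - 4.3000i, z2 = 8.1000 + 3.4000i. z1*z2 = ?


Real = 8.9*8.1 - (-4.3)*3.4 = 72.09 - (-14.62) = 86.71
Imag = 8.9*3.4 + 8.1*(-4.3) = 30.26 - (34.83) = -4.57

86.7100 - 4.5700i


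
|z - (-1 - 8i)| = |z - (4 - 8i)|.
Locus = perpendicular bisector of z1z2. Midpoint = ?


Equal distances means the locus is the perpendicular bisector of z1 and z2.
Midpoint = ((-1+4)/2, (-8+(-8))/2) = (1.5000, -8.0000)

Perpendicular bisector through (1.5000, -8.0000)


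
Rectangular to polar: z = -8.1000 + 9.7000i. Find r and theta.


r = sqrt(65.61+94.09) = sqrt(159.7) = 12.6372
theta = atan2(9.7, -8.1) = 129.8636 degrees

r = 12.6372, theta = 129.8636 degrees


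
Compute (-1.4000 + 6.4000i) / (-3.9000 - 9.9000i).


Conjugate of z2 = -3.9000 + 9.9000i
Numerator: (-1.4000 + 6.4000i)(-3.9000 + 9.9000i) = -57.9000 - 38.8200i
Denominator: (-3.9)^2 + (-9.9)^2 = 113.22
Result = (-57.9000 - 38.8200i)/113.22

-0.5114 - 0.3429i


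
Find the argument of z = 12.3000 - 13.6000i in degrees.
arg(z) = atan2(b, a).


Re = 12.3, Im = -13.6
arg = atan2(-13.6, 12.3) = -47.8734 degrees

arg(z) = -47.8734 degrees


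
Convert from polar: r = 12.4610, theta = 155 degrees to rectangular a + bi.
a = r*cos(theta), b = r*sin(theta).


a = 12.4610*cos(155°) = 12.4610*(-0.90631) = -11.2935
b = 12.4610*sin(155°) = 12.4610*0.422618 = 5.2662

-11.2935 + 5.2662i


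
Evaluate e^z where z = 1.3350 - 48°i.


e^1.3350 = 3.8000
cos(-48°) = 0.66913
sin(-48°) = -0.74314
Real = 3.8000*0.66913 = 2.5427
Imag = 3.8000*(-0.74314) = -2.8239

2.5427 - 2.8239i


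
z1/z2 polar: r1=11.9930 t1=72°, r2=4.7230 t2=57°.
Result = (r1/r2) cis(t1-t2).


r = 11.9930 / 4.7230 = 2.5393
theta = 72° - 57° = 15° = 15° (mod 360)

2.5393 cis(15°)


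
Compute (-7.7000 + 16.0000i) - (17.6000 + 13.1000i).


Real: -7.7 - 17.6 = -25.3
Imag: 16 - 13.1 = 2.9

-25.3000 + 2.9000i


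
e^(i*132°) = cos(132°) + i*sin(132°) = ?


cos(132°) = -0.6691
sin(132°) = 0.7431

e^(i*132°) = -0.6691 + 0.7431i


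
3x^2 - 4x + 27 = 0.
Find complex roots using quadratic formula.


disc = (-4)^2 - 4*3*27 = 16 - 324 = -308
sqrt(|disc|) = sqrt(308) = 17.5499
Real part = 4/(2*3) = 0.6667
Imag part = 17.5499/(2*3) = 2.9250

0.6667 ± 2.9250i


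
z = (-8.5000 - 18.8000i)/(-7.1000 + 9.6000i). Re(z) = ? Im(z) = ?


Multiply by conjugate: (-8.5000 - 18.8000i)(-7.1000 - 9.6000i) / ((-7.1)^2 + 9.6^2)
Numerator real = -8.5*(-7.1) - (18.8)*9.6 = -120.13
Numerator imag = -18.8*(-7.1) - (-8.5)*9.6 = 215.08
Denominator = 142.57
Re(z) = -120.13/142.57 = -0.8426
Im(z) = 215.08/142.57 = 1.5086

Re(z) = -0.8426, Im(z) = 1.5086
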